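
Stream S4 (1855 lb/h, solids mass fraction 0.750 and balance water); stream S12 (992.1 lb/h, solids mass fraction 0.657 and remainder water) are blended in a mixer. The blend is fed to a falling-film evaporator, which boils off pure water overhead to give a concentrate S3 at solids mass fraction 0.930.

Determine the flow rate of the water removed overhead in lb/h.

solids entering = 1855×0.750 + 992.1×0.657 = 2043.1 lb/h.
All solids reports to S3, so S3 = 2043.1/0.930 = 2196.8 lb/h.
Total feed = 2847.1 lb/h; overhead = 2847.1 − 2196.8 = 650.26 lb/h.

650.3 lb/h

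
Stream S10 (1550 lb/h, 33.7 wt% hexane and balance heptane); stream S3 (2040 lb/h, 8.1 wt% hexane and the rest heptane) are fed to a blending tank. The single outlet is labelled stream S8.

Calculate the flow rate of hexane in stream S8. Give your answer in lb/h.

687.6 lb/h

hexane out = hexane in = 1550×0.337 + 2040×0.081 = 687.59 lb/h.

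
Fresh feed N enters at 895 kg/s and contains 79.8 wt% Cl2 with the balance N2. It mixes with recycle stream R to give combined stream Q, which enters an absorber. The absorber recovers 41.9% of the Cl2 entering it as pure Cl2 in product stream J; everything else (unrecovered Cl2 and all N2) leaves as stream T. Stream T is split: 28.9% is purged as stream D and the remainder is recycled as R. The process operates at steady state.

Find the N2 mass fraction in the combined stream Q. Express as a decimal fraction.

0.340

N2 enters only via N and leaves only via the purge: 895×0.202 = 0.289×(N2 in T), and the absorber passes all N2, so N2 in Q = N2 in T = 625.57 kg/s.
Cl2 in Q: m_A = 895×0.798 + (1−0.289)·(1−0.419)·m_A, so m_A = 714.21/0.5869 = 1216.9 kg/s.
Q = 1216.9 + 625.57 = 1842.5 kg/s.
N2 fraction in Q = 625.57/1842.5 = 0.340.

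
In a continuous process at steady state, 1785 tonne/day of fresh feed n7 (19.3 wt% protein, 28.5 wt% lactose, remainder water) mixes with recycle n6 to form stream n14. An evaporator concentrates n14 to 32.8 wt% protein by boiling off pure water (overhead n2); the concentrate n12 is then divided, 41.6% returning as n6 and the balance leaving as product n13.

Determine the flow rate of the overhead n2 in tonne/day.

Overall protein balance (none leaves overhead): protein in fresh feed = protein in product, i.e. 1785×0.193 = (1−0.416)·n12·0.328.
n12 = 344.5/(0.328×0.584) = 1798.5 tonne/day.
Recycle n6 = 0.416×1798.5 = 748.17 tonne/day.
Combined feed n14 = 1785 + 748.17 = 2533.2 tonne/day.
Overhead n2 = n14 − n12 = 2533.2 − 1798.5 = 734.68 tonne/day.

734.7 tonne/day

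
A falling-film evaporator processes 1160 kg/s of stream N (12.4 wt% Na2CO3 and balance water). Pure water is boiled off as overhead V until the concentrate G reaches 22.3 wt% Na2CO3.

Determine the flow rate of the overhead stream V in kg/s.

515 kg/s

Na2CO3 is conserved: 1160×0.124 = 143.84 kg/s all reports to the concentrate.
Concentrate = 143.84/(target fraction) = 645.02 kg/s.
Overhead = 1160 − 645.02 = 514.98 kg/s.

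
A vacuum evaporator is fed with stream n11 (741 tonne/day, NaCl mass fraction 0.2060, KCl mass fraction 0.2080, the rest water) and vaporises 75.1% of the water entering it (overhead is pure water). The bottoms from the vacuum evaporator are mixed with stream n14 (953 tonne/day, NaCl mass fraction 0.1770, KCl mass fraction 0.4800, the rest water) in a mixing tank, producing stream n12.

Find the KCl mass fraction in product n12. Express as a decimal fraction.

Vapour removed = 0.751×0.586×741 = 326.1 tonne/day; concentrate = 414.9 tonne/day.
KCl reaching the mixer = 154.13 (from concentrate) + 953×0.480 = 611.57 tonne/day.
Product flow = 414.9 + 953 = 1367.9 tonne/day; KCl fraction = 0.4471.

0.4471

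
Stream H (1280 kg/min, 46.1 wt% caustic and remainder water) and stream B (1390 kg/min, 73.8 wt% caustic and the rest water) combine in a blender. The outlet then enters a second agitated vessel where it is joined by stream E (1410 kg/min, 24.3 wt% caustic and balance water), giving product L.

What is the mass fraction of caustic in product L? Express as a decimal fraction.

0.480

Overall, product flow = 4080 kg/min.
caustic in = 1280×0.461 + 1390×0.738 + 1410×0.243 = 1958.5 kg/min.
caustic fraction in L = 0.480.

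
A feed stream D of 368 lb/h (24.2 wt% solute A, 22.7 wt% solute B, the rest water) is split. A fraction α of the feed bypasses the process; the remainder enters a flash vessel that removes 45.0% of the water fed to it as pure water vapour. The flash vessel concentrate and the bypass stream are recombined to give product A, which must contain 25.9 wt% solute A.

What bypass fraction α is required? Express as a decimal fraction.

All 368×0.242 = 89.056 lb/h of solute A reaches A, so A = 89.056/0.259 = 343.85 lb/h and vapour = 24.154 lb/h.
The evaporator receives (1−α)·368 of feed at 0.531 water and removes 0.450 of that water:
0.450×0.531×(1−α)×368 = 24.154
(1−α) = 24.154/87.934 = 0.2747;  α = 0.7253.

0.725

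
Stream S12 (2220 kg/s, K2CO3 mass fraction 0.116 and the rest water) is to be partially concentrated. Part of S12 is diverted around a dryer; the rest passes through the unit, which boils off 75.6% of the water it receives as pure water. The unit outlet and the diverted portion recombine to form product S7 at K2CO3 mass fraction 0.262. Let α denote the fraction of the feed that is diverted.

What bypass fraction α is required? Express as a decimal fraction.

0.166

All 2220×0.116 = 257.52 kg/s of K2CO3 reaches S7, so S7 = 257.52/0.262 = 982.9 kg/s and vapour = 1237.1 kg/s.
The evaporator receives (1−α)·2220 of feed at 0.884 water and removes 0.756 of that water:
0.756×0.884×(1−α)×2220 = 1237.1
(1−α) = 1237.1/1483.6 = 0.8338;  α = 0.1662.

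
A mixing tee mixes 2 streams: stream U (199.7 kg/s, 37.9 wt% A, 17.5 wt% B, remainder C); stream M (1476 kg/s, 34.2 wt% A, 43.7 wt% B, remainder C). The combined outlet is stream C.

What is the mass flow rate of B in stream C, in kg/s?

B out = B in = 199.7×0.175 + 1476×0.437 = 679.96 kg/s.

680 kg/s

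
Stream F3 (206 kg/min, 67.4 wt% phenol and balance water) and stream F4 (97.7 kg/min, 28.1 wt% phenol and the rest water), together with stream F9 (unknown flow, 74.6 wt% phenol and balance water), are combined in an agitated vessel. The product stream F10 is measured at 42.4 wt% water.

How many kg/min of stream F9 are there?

50.79 kg/min

Let F9 be the unknown flow. Total out = 303.7 + F9.
water balance: 137.4 + 0.254·F9 = 0.424·(303.7 + F9)
(0.254 − 0.424)·F9 = 0.424×303.7 − 137.4 = -8.6335
F9 = -8.6335 / -0.170 = 50.785 kg/min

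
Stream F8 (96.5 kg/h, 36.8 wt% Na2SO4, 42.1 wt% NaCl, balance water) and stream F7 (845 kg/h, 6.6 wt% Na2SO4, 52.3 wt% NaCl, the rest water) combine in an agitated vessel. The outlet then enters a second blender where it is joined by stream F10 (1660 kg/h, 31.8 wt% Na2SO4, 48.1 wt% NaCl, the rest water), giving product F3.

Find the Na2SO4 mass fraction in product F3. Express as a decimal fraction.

Overall, product flow = 2601.5 kg/h.
Na2SO4 in = 96.5×0.368 + 845×0.066 + 1660×0.318 = 619.16 kg/h.
Na2SO4 fraction in F3 = 0.238.

0.238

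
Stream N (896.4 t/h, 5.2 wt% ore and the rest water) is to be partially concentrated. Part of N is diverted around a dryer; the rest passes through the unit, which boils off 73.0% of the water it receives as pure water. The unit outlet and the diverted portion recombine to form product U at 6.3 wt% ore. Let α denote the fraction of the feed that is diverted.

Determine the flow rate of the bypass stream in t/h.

All 896.4×0.052 = 46.613 t/h of ore reaches U, so U = 46.613/0.063 = 739.89 t/h and vapour = 156.51 t/h.
The evaporator receives (1−α)·896.4 of feed at 0.948 water and removes 0.730 of that water:
0.730×0.948×(1−α)×896.4 = 156.51
(1−α) = 156.51/620.34 = 0.2523;  α = 0.7477.
Bypass flow = 0.7477×896.4 = 670.24 t/h.

670.2 t/h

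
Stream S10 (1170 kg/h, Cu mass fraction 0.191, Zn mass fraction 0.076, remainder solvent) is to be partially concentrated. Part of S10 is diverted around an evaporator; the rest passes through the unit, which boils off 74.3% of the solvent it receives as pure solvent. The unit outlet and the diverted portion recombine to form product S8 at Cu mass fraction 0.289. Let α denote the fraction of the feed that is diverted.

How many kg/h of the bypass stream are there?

All 1170×0.191 = 223.47 kg/h of Cu reaches S8, so S8 = 223.47/0.289 = 773.25 kg/h and vapour = 396.75 kg/h.
The evaporator receives (1−α)·1170 of feed at 0.733 solvent and removes 0.743 of that solvent:
0.743×0.733×(1−α)×1170 = 396.75
(1−α) = 396.75/637.2 = 0.6226;  α = 0.3774.
Bypass flow = 0.3774×1170 = 441.51 kg/h.

441.5 kg/h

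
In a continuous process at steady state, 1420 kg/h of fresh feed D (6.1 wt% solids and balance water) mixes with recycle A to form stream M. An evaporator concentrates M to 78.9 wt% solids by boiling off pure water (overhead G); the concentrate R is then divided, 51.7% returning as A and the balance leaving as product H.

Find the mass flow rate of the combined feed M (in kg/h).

Overall solids balance (none leaves overhead): solids in fresh feed = solids in product, i.e. 1420×0.061 = (1−0.517)·R·0.789.
R = 86.62/(0.789×0.483) = 227.3 kg/h.
Recycle A = 0.517×227.3 = 117.51 kg/h.
Combined feed M = 1420 + 117.51 = 1537.5 kg/h.

1538 kg/h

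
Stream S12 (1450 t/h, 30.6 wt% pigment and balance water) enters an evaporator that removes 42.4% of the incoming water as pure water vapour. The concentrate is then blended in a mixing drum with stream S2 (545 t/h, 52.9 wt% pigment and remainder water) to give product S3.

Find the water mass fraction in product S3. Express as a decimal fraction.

0.5333

Vapour removed = 0.424×0.694×1450 = 426.67 t/h; concentrate = 1023.3 t/h.
water reaching the mixer = 579.63 (from concentrate) + 545×0.471 = 836.32 t/h.
Product flow = 1023.3 + 545 = 1568.3 t/h; water fraction = 0.5333.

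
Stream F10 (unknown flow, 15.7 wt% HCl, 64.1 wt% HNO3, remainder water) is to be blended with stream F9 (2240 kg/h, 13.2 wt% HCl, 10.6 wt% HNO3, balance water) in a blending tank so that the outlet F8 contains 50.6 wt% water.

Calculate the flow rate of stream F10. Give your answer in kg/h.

1886 kg/h

Let F10 be the unknown flow. Total out = 2240 + F10.
water balance: 1706.9 + 0.202·F10 = 0.506·(2240 + F10)
(0.202 − 0.506)·F10 = 0.506×2240 − 1706.9 = -573.44
F10 = -573.44 / -0.304 = 1886.3 kg/h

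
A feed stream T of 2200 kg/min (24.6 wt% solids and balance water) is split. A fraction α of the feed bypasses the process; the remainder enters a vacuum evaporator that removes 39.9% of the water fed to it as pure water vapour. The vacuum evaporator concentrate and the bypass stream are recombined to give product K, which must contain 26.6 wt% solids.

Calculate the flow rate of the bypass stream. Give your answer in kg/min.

1650 kg/min

All 2200×0.246 = 541.2 kg/min of solids reaches K, so K = 541.2/0.266 = 2034.6 kg/min and vapour = 165.41 kg/min.
The evaporator receives (1−α)·2200 of feed at 0.754 water and removes 0.399 of that water:
0.399×0.754×(1−α)×2200 = 165.41
(1−α) = 165.41/661.86 = 0.2499;  α = 0.7501.
Bypass flow = 0.7501×2200 = 1650.2 kg/min.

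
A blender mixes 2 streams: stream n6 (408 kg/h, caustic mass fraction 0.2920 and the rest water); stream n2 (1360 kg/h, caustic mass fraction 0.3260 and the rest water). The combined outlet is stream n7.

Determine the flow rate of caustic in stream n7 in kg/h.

562.5 kg/h

caustic out = caustic in = 408×0.292 + 1360×0.326 = 562.5 kg/h.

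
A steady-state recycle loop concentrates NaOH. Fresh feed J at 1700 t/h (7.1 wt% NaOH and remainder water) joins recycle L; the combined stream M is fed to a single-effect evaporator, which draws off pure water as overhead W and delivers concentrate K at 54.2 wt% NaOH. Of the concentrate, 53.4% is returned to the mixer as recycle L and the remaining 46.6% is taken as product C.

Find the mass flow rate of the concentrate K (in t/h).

Overall NaOH balance (none leaves overhead): NaOH in fresh feed = NaOH in product, i.e. 1700×0.071 = (1−0.534)·K·0.542.
K = 120.7/(0.542×0.466) = 477.88 t/h.

477.9 t/h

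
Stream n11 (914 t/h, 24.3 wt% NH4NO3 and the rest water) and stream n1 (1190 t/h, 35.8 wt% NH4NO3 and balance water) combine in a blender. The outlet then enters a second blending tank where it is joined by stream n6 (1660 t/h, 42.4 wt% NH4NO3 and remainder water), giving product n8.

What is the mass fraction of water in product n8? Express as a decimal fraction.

0.641

Overall, product flow = 3764 t/h.
water in = 914×0.757 + 1190×0.642 + 1660×0.576 = 2412 t/h.
water fraction in n8 = 0.641.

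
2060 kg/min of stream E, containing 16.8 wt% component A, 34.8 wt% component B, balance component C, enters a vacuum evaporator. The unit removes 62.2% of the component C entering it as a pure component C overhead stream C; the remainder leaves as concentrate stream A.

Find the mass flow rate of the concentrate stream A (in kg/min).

component C entering = 2060×0.484 = 997.04 kg/min; overhead removed = 0.622×997.04 = 620.16 kg/min.
Concentrate = 2060 − 620.16 = 1439.8 kg/min.

1440 kg/min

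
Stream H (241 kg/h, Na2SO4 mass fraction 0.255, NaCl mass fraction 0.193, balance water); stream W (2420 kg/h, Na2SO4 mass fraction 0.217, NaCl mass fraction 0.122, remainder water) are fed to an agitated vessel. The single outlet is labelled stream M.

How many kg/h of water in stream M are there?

water out = water in = 241×0.552 + 2420×0.661 = 1732.7 kg/h.

1733 kg/h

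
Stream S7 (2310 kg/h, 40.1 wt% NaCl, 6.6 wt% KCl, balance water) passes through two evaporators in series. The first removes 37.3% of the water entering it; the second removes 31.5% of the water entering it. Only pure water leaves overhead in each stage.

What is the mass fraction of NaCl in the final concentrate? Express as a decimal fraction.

water in feed = 2310×0.533 = 1231.2 kg/h.
After stage 1: water left = (1−0.373)×1231.2 = 771.98; stream total = 1850.8 kg/h.
After stage 2: water left = (1−0.315)×771.98 = 528.81; final concentrate = 1607.6 kg/h.
NaCl fraction = 926.31/1607.6 = 0.576.

0.576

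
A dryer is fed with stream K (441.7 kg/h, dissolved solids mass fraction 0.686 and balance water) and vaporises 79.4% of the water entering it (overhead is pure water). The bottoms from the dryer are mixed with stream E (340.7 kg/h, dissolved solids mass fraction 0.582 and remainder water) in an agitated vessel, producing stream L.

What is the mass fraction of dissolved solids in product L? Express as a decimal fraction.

Vapour removed = 0.794×0.314×441.7 = 110.12 kg/h; concentrate = 331.58 kg/h.
dissolved solids reaching the mixer = 303.01 (from concentrate) + 340.7×0.582 = 501.29 kg/h.
Product flow = 331.58 + 340.7 = 672.28 kg/h; dissolved solids fraction = 0.746.

0.746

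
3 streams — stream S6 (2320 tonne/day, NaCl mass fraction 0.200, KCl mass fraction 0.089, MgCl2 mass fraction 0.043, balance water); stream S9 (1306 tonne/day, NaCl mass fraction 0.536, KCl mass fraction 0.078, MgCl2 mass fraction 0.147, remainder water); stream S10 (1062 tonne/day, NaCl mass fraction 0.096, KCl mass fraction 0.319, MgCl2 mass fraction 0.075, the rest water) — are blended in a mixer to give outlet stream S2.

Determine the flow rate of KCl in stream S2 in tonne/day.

647.1 tonne/day

KCl out = KCl in = 2320×0.089 + 1306×0.078 + 1062×0.319 = 647.13 tonne/day.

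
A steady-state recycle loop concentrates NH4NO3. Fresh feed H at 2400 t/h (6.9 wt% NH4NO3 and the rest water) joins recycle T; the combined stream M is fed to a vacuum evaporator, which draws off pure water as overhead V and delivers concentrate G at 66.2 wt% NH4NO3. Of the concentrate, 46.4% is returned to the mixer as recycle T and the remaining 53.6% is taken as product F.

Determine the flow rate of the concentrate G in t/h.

466.7 t/h

Overall NH4NO3 balance (none leaves overhead): NH4NO3 in fresh feed = NH4NO3 in product, i.e. 2400×0.069 = (1−0.464)·G·0.662.
G = 165.6/(0.662×0.536) = 466.7 t/h.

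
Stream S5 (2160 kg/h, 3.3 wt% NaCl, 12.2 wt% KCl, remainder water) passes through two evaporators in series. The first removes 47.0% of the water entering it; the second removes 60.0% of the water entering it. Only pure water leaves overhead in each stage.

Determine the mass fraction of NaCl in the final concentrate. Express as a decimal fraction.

water in feed = 2160×0.845 = 1825.2 kg/h.
After stage 1: water left = (1−0.470)×1825.2 = 967.36; stream total = 1302.2 kg/h.
After stage 2: water left = (1−0.600)×967.36 = 386.94; final concentrate = 721.74 kg/h.
NaCl fraction = 71.28/721.74 = 0.0988.

0.0988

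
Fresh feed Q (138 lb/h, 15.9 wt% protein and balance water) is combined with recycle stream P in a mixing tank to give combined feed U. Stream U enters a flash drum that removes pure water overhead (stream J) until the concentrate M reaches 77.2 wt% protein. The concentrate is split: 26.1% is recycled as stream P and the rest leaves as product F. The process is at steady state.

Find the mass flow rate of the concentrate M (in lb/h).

38.46 lb/h

Overall protein balance (none leaves overhead): protein in fresh feed = protein in product, i.e. 138×0.159 = (1−0.261)·M·0.772.
M = 21.942/(0.772×0.739) = 38.46 lb/h.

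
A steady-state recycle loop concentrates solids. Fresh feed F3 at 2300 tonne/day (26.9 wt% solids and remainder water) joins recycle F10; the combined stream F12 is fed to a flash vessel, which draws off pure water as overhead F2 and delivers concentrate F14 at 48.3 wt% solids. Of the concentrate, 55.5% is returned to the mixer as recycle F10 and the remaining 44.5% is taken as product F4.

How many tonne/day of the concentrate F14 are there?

2879 tonne/day

Overall solids balance (none leaves overhead): solids in fresh feed = solids in product, i.e. 2300×0.269 = (1−0.555)·F14·0.483.
F14 = 618.7/(0.483×0.445) = 2878.5 tonne/day.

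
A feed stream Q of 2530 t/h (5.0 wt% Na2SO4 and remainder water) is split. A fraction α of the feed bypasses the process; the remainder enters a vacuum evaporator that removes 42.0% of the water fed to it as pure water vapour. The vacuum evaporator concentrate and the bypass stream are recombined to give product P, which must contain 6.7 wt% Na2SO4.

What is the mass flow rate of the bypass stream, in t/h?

921.1 t/h

All 2530×0.050 = 126.5 t/h of Na2SO4 reaches P, so P = 126.5/0.067 = 1888.1 t/h and vapour = 641.94 t/h.
The evaporator receives (1−α)·2530 of feed at 0.950 water and removes 0.420 of that water:
0.420×0.950×(1−α)×2530 = 641.94
(1−α) = 641.94/1009.5 = 0.6359;  α = 0.3641.
Bypass flow = 0.3641×2530 = 921.13 t/h.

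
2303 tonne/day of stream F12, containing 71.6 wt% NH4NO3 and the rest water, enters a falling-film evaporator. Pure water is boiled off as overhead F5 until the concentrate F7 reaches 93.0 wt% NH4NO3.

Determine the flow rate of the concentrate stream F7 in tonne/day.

NH4NO3 is conserved: 2303×0.716 = 1648.9 tonne/day all reports to the concentrate.
Concentrate = 1648.9/(target fraction) = 1773.1 tonne/day.

1773 tonne/day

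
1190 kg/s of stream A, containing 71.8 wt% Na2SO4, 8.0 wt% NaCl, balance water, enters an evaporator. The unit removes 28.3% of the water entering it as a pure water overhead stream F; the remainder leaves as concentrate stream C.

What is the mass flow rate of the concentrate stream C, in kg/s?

1122 kg/s

water entering = 1190×0.202 = 240.38 kg/s; overhead removed = 0.283×240.38 = 68.028 kg/s.
Concentrate = 1190 − 68.028 = 1122 kg/s.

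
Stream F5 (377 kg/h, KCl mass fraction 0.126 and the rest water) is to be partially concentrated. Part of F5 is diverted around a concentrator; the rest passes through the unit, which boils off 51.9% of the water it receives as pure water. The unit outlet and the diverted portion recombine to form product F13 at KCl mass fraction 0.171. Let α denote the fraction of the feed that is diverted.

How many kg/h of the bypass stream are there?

158.3 kg/h

All 377×0.126 = 47.502 kg/h of KCl reaches F13, so F13 = 47.502/0.171 = 277.79 kg/h and vapour = 99.211 kg/h.
The evaporator receives (1−α)·377 of feed at 0.874 water and removes 0.519 of that water:
0.519×0.874×(1−α)×377 = 99.211
(1−α) = 99.211/171.01 = 0.5801;  α = 0.4199.
Bypass flow = 0.4199×377 = 158.28 kg/h.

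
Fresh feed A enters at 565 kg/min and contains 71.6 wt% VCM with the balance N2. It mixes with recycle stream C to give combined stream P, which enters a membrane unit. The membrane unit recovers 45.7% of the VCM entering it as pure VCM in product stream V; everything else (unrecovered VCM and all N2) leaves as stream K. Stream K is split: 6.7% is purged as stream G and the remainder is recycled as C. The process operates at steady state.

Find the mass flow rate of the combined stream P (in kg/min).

3215 kg/min

N2 enters only via A and leaves only via the purge: 565×0.284 = 0.067×(N2 in K), and the membrane unit passes all N2, so N2 in P = N2 in K = 2394.9 kg/min.
VCM in P: m_A = 565×0.716 + (1−0.067)·(1−0.457)·m_A, so m_A = 404.54/0.4934 = 819.93 kg/min.
P = 819.93 + 2394.9 = 3214.9 kg/min.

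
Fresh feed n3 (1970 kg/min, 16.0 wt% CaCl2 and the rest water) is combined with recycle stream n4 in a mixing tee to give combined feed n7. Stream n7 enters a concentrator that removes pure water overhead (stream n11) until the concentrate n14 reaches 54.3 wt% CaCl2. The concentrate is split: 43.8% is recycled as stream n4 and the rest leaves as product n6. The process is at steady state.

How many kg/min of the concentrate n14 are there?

1033 kg/min

Overall CaCl2 balance (none leaves overhead): CaCl2 in fresh feed = CaCl2 in product, i.e. 1970×0.160 = (1−0.438)·n14·0.543.
n14 = 315.2/(0.543×0.562) = 1032.9 kg/min.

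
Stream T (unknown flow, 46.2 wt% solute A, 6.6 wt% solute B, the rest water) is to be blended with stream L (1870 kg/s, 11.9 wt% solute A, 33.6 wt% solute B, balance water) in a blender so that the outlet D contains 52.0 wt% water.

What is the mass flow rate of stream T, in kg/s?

Let T be the unknown flow. Total out = 1870 + T.
water balance: 1019.2 + 0.472·T = 0.520·(1870 + T)
(0.472 − 0.520)·T = 0.520×1870 − 1019.2 = -46.75
T = -46.75 / -0.048 = 973.96 kg/s

974 kg/s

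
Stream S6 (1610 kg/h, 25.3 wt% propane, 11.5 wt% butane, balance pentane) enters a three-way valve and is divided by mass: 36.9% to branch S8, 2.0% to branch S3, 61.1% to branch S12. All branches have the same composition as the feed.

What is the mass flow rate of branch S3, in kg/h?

32.2 kg/h

Branch S3 flow = 0.020×1610 = 32.2 kg/h.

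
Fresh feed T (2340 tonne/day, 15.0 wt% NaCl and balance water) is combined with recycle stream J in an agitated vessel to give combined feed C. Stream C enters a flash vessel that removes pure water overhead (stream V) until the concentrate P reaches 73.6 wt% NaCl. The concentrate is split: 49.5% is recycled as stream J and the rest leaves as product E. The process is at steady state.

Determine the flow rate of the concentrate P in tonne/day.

Overall NaCl balance (none leaves overhead): NaCl in fresh feed = NaCl in product, i.e. 2340×0.150 = (1−0.495)·P·0.736.
P = 351/(0.736×0.505) = 944.36 tonne/day.

944.4 tonne/day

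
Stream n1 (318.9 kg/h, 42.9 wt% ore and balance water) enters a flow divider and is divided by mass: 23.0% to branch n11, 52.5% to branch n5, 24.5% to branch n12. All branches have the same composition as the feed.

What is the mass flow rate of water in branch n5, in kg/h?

Branch n5 total = 0.525×318.9 = 167.42 kg/h.
water in n5 = 0.571×167.42 = 95.598 kg/h.

95.6 kg/h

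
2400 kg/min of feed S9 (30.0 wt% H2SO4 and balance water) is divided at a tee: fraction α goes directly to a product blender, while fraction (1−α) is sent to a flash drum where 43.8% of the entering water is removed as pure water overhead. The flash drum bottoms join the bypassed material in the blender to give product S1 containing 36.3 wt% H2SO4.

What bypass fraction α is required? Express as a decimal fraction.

All 2400×0.300 = 720 kg/min of H2SO4 reaches S1, so S1 = 720/0.363 = 1983.5 kg/min and vapour = 416.53 kg/min.
The evaporator receives (1−α)·2400 of feed at 0.700 water and removes 0.438 of that water:
0.438×0.700×(1−α)×2400 = 416.53
(1−α) = 416.53/735.84 = 0.5661;  α = 0.4339.

0.434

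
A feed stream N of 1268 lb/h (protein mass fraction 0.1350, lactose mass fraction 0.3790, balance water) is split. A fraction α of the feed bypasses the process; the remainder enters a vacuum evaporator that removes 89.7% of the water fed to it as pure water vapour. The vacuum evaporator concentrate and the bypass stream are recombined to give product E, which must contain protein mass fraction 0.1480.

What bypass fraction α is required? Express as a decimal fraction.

All 1268×0.135 = 171.18 lb/h of protein reaches E, so E = 171.18/0.148 = 1156.6 lb/h and vapour = 111.38 lb/h.
The evaporator receives (1−α)·1268 of feed at 0.486 water and removes 0.897 of that water:
0.897×0.486×(1−α)×1268 = 111.38
(1−α) = 111.38/552.77 = 0.2015;  α = 0.7985.

0.799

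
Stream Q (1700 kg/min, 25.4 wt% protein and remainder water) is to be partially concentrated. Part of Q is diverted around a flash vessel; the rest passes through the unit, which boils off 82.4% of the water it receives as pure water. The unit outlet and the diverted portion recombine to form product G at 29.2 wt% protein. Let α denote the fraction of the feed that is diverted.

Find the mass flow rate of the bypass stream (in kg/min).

1340 kg/min

All 1700×0.254 = 431.8 kg/min of protein reaches G, so G = 431.8/0.292 = 1478.8 kg/min and vapour = 221.23 kg/min.
The evaporator receives (1−α)·1700 of feed at 0.746 water and removes 0.824 of that water:
0.824×0.746×(1−α)×1700 = 221.23
(1−α) = 221.23/1045 = 0.2117;  α = 0.7883.
Bypass flow = 0.7883×1700 = 1340.1 kg/min.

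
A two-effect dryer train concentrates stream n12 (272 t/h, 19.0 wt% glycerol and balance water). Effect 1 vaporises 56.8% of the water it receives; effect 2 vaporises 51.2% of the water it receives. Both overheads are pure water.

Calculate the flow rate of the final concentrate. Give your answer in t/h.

water in feed = 272×0.810 = 220.32 t/h.
After stage 1: water left = (1−0.568)×220.32 = 95.178; stream total = 146.86 t/h.
After stage 2: water left = (1−0.512)×95.178 = 46.447; final concentrate = 98.127 t/h.

98.13 t/h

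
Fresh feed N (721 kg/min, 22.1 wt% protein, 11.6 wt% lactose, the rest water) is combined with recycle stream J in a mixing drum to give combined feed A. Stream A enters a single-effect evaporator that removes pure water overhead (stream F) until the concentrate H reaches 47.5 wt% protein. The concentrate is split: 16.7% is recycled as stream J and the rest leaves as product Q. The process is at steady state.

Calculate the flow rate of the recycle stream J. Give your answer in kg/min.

67.25 kg/min

Overall protein balance (none leaves overhead): protein in fresh feed = protein in product, i.e. 721×0.221 = (1−0.167)·H·0.475.
H = 159.34/(0.475×0.833) = 402.71 kg/min.
Recycle J = 0.167×402.71 = 67.252 kg/min.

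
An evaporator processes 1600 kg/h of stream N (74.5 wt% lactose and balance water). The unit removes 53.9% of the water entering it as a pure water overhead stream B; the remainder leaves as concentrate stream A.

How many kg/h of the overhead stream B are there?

water entering = 1600×0.255 = 408 kg/h; overhead removed = 0.539×408 = 219.91 kg/h.

219.9 kg/h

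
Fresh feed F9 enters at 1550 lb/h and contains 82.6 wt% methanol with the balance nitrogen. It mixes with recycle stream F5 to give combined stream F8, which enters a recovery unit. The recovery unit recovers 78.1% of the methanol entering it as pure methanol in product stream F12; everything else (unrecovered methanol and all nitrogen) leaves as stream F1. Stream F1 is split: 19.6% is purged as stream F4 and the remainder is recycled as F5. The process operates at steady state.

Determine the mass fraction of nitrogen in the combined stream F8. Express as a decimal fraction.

nitrogen enters only via F9 and leaves only via the purge: 1550×0.174 = 0.196×(nitrogen in F1), and the recovery unit passes all nitrogen, so nitrogen in F8 = nitrogen in F1 = 1376 lb/h.
methanol in F8: m_A = 1550×0.826 + (1−0.196)·(1−0.781)·m_A, so m_A = 1280.3/0.8239 = 1553.9 lb/h.
F8 = 1553.9 + 1376 = 2929.9 lb/h.
nitrogen fraction in F8 = 1376/2929.9 = 0.4696.

0.4696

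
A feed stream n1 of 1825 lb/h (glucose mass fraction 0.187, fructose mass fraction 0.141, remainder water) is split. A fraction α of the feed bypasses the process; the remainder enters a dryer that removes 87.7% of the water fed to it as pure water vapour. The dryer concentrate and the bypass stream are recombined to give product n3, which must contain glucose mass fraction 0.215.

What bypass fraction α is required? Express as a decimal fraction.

0.779

All 1825×0.187 = 341.27 lb/h of glucose reaches n3, so n3 = 341.27/0.215 = 1587.3 lb/h and vapour = 237.67 lb/h.
The evaporator receives (1−α)·1825 of feed at 0.672 water and removes 0.877 of that water:
0.877×0.672×(1−α)×1825 = 237.67
(1−α) = 237.67/1075.6 = 0.2210;  α = 0.7790.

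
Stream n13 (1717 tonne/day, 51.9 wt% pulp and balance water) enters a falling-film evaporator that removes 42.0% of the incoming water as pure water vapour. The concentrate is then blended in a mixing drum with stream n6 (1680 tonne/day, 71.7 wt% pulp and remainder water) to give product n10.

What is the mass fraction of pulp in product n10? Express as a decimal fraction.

Vapour removed = 0.420×0.481×1717 = 346.87 tonne/day; concentrate = 1370.1 tonne/day.
pulp reaching the mixer = 891.12 (from concentrate) + 1680×0.717 = 2095.7 tonne/day.
Product flow = 1370.1 + 1680 = 3050.1 tonne/day; pulp fraction = 0.687.

0.687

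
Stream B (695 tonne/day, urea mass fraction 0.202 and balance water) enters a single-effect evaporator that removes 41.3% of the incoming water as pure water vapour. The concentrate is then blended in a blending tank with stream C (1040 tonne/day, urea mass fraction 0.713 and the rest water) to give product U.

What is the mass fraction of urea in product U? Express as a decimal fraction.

0.586

Vapour removed = 0.413×0.798×695 = 229.05 tonne/day; concentrate = 465.95 tonne/day.
urea reaching the mixer = 140.39 (from concentrate) + 1040×0.713 = 881.91 tonne/day.
Product flow = 465.95 + 1040 = 1505.9 tonne/day; urea fraction = 0.586.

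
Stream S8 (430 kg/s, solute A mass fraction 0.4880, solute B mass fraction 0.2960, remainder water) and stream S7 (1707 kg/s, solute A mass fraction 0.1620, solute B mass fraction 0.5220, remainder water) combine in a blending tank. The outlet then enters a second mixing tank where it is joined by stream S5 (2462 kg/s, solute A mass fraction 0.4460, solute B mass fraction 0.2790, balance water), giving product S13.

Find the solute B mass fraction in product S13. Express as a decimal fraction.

0.3708

Overall, product flow = 4599 kg/s.
solute B in = 430×0.296 + 1707×0.522 + 2462×0.279 = 1705.2 kg/s.
solute B fraction in S13 = 0.3708.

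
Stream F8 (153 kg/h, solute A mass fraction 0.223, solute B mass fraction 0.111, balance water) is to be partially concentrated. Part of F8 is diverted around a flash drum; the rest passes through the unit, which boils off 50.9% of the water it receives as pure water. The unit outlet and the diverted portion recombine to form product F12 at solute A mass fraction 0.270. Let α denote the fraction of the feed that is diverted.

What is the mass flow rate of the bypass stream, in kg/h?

All 153×0.223 = 34.119 kg/h of solute A reaches F12, so F12 = 34.119/0.270 = 126.37 kg/h and vapour = 26.633 kg/h.
The evaporator receives (1−α)·153 of feed at 0.666 water and removes 0.509 of that water:
0.509×0.666×(1−α)×153 = 26.633
(1−α) = 26.633/51.866 = 0.5135;  α = 0.4865.
Bypass flow = 0.4865×153 = 74.434 kg/h.

74.43 kg/h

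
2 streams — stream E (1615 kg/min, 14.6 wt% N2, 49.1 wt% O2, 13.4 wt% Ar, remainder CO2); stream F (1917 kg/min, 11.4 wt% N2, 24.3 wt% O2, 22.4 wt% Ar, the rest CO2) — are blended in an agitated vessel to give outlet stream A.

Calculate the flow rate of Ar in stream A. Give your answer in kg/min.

645.8 kg/min

Ar out = Ar in = 1615×0.134 + 1917×0.224 = 645.82 kg/min.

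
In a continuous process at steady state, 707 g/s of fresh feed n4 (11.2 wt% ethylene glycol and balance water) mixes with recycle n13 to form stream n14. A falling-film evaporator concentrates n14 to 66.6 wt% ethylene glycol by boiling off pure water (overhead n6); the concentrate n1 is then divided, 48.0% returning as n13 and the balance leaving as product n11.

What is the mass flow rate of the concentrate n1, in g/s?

228.6 g/s

Overall ethylene glycol balance (none leaves overhead): ethylene glycol in fresh feed = ethylene glycol in product, i.e. 707×0.112 = (1−0.480)·n1·0.666.
n1 = 79.184/(0.666×0.520) = 228.64 g/s.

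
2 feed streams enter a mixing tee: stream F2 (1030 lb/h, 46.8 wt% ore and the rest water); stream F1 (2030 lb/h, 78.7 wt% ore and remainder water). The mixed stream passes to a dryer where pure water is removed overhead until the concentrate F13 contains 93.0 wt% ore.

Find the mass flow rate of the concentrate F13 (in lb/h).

2236 lb/h

ore entering = 1030×0.468 + 2030×0.787 = 2079.7 lb/h.
All ore reports to F13, so F13 = 2079.7/0.930 = 2236.2 lb/h.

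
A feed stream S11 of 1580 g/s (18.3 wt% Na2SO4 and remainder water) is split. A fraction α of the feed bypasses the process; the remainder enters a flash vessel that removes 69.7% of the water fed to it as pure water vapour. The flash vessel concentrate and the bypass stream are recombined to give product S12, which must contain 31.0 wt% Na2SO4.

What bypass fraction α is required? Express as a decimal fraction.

All 1580×0.183 = 289.14 g/s of Na2SO4 reaches S12, so S12 = 289.14/0.310 = 932.71 g/s and vapour = 647.29 g/s.
The evaporator receives (1−α)·1580 of feed at 0.817 water and removes 0.697 of that water:
0.697×0.817×(1−α)×1580 = 647.29
(1−α) = 647.29/899.73 = 0.7194;  α = 0.2806.

0.281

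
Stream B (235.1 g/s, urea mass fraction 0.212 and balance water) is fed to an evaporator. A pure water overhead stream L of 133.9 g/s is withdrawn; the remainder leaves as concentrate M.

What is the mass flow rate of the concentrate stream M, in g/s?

101.2 g/s

Concentrate = 235.1 − 133.9 = 101.2 g/s.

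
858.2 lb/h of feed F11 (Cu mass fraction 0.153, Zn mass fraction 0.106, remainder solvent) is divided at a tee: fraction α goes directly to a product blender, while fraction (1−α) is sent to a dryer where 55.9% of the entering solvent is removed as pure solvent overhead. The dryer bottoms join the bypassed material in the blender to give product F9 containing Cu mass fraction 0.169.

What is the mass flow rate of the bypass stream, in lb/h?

662 lb/h

All 858.2×0.153 = 131.3 lb/h of Cu reaches F9, so F9 = 131.3/0.169 = 776.95 lb/h and vapour = 81.25 lb/h.
The evaporator receives (1−α)·858.2 of feed at 0.741 solvent and removes 0.559 of that solvent:
0.559×0.741×(1−α)×858.2 = 81.25
(1−α) = 81.25/355.48 = 0.2286;  α = 0.7714.
Bypass flow = 0.7714×858.2 = 662.05 lb/h.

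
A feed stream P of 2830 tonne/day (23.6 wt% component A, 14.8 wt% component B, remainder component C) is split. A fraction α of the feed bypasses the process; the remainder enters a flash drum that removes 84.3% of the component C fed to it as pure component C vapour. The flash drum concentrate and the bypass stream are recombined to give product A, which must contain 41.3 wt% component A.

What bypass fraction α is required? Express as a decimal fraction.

0.175

All 2830×0.236 = 667.88 tonne/day of component A reaches A, so A = 667.88/0.413 = 1617.1 tonne/day and vapour = 1212.9 tonne/day.
The evaporator receives (1−α)·2830 of feed at 0.616 component C and removes 0.843 of that component C:
0.843×0.616×(1−α)×2830 = 1212.9
(1−α) = 1212.9/1469.6 = 0.8253;  α = 0.1747.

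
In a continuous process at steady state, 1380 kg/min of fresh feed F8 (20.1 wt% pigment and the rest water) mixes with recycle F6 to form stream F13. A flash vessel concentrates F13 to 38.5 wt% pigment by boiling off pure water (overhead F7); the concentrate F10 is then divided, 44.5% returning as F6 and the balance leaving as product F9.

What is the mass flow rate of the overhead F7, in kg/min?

Overall pigment balance (none leaves overhead): pigment in fresh feed = pigment in product, i.e. 1380×0.201 = (1−0.445)·F10·0.385.
F10 = 277.38/(0.385×0.555) = 1298.1 kg/min.
Recycle F6 = 0.445×1298.1 = 577.67 kg/min.
Combined feed F13 = 1380 + 577.67 = 1957.7 kg/min.
Overhead F7 = F13 − F10 = 1957.7 − 1298.1 = 659.53 kg/min.

659.5 kg/min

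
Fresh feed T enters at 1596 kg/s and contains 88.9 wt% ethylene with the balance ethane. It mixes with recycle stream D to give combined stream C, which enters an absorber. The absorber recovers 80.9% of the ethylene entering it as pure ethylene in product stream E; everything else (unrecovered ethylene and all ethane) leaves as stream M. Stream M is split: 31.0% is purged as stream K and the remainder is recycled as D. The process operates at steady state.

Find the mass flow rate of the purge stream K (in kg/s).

273.9 kg/s

ethane enters only via T and leaves only via the purge: 1596×0.111 = 0.310×(ethane in M), and the absorber passes all ethane, so ethane in C = ethane in M = 571.47 kg/s.
ethylene in C: m_A = 1596×0.889 + (1−0.310)·(1−0.809)·m_A, so m_A = 1418.8/0.8682 = 1634.2 kg/s.
M = (1−0.809)×1634.2 + 571.47 = 883.61 kg/s.
Purge K = 0.310×883.61 = 273.92 kg/s.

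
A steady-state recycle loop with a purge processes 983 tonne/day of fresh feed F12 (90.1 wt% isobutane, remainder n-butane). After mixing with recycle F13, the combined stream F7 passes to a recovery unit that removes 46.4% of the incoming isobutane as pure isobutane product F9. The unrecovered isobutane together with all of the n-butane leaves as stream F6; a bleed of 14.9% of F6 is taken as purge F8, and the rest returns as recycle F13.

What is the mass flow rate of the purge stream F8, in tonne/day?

n-butane enters only via F12 and leaves only via the purge: 983×0.099 = 0.149×(n-butane in F6), and the recovery unit passes all n-butane, so n-butane in F7 = n-butane in F6 = 653.13 tonne/day.
isobutane in F7: m_A = 983×0.901 + (1−0.149)·(1−0.464)·m_A, so m_A = 885.68/0.5439 = 1628.5 tonne/day.
F6 = (1−0.464)×1628.5 + 653.13 = 1526 tonne/day.
Purge F8 = 0.149×1526 = 227.38 tonne/day.

227.4 tonne/day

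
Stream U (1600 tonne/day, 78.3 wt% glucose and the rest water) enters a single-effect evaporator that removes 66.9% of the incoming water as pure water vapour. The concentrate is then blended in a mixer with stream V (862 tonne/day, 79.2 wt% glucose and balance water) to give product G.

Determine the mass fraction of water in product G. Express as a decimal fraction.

Vapour removed = 0.669×0.217×1600 = 232.28 tonne/day; concentrate = 1367.7 tonne/day.
water reaching the mixer = 114.92 (from concentrate) + 862×0.208 = 294.22 tonne/day.
Product flow = 1367.7 + 862 = 2229.7 tonne/day; water fraction = 0.132.

0.132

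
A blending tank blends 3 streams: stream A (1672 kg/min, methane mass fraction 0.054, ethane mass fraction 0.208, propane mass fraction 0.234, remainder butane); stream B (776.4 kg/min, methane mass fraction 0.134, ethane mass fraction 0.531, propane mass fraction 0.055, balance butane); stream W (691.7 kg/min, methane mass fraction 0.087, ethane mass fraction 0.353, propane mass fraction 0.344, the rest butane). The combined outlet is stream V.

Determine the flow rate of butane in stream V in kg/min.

1209 kg/min

butane out = butane in = 1672×0.504 + 776.4×0.280 + 691.7×0.216 = 1209.5 kg/min.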